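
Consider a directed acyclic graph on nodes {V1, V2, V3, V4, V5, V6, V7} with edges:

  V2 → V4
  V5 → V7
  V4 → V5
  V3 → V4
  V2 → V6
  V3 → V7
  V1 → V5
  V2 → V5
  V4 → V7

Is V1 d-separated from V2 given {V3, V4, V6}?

There are 4 undirected paths between V1 and V2; checking each against the conditioning set {V3, V4, V6}:
  1. V1 → V5 ← V4 ← V2 — V5:collider[blocks]; V4:chain[blocks] ⇒ blocked
  2. V1 → V5 ← V2 — V5:collider[blocks] ⇒ blocked
  3. V1 → V5 → V7 ← V4 ← V2 — V5:chain[open]; V7:collider[blocks]; V4:chain[blocks] ⇒ blocked
  4. V1 → V5 → V7 ← V3 → V4 ← V2 — V5:chain[open]; V7:collider[blocks]; V3:fork[blocks]; V4:collider[open] ⇒ blocked
Every path is blocked, so V1 and V2 are d-separated given {V3, V4, V6}.

Yes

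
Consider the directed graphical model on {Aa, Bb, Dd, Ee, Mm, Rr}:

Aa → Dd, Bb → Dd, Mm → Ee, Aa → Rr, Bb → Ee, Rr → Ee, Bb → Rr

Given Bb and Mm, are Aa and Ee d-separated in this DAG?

No

We examine all 4 paths between Aa and Ee:
Path 1: Aa → Dd ← Bb → Ee
  Dd is a collider here and neither Dd nor any of its descendants is conditioned on, so the collider stays closed — the path is blocked at Dd.
Path 2: Aa → Dd ← Bb → Rr → Ee
  Dd is a collider here and neither Dd nor any of its descendants is conditioned on, so the collider stays closed — the path is blocked at Dd.
Path 3: Aa → Rr ← Bb → Ee
  Rr is a collider here and neither Rr nor any of its descendants is conditioned on, so the collider stays closed — the path is blocked at Rr.
Path 4: Aa → Rr → Ee
  Rr is a chain and Rr is not conditioned on — no node blocks this path, so it is active.
At least one path is unblocked, so d-separation fails.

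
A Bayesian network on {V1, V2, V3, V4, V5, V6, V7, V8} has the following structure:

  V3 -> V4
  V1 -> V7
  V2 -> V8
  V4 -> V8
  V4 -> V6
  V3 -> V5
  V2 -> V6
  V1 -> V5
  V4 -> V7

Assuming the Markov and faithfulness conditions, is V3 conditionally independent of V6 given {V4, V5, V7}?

Yes — V3 and V6 are d-separated given {V4, V5, V7}.

Enumerating the 4 paths from V3 to V6 and testing each for blocking by {V4, V5, V7}:
  1. V3 → V4 → V8 ← V2 → V6 — V4:chain[blocks]; V8:collider[blocks]; V2:fork[open] ⇒ blocked
  2. V3 → V4 → V6 — V4:chain[blocks] ⇒ blocked
  3. V3 → V5 ← V1 → V7 ← V4 → V8 ← V2 → V6 — V5:collider[open]; V1:fork[open]; V7:collider[open]; V4:fork[blocks]; V8:collider[blocks]; V2:fork[open] ⇒ blocked
  4. V3 → V5 ← V1 → V7 ← V4 → V6 — V5:collider[open]; V1:fork[open]; V7:collider[open]; V4:fork[blocks] ⇒ blocked
All paths are blocked; V3 ⊥ V6 | {V4, V5, V7} holds.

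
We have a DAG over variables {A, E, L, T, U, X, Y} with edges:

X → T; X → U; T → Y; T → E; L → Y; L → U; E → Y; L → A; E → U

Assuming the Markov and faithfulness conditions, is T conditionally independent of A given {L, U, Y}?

Yes

6 paths connect T and A; each must be blocked for d-separation to hold:
Path 1: T ← X → U ← L → A
  L is a fork here and L is conditioned on, so the path is blocked at L.
Path 2: T ← X → U ← E → Y ← L → A
  L is a fork here and L is conditioned on, so the path is blocked at L.
Path 3: T → Y ← L → A
  L is a fork here and L is conditioned on, so the path is blocked at L.
Path 4: T → Y ← E → U ← L → A
  L is a fork here and L is conditioned on, so the path is blocked at L.
Path 5: T → E → Y ← L → A
  L is a fork here and L is conditioned on, so the path is blocked at L.
Path 6: T → E → U ← L → A
  L is a fork here and L is conditioned on, so the path is blocked at L.
Since every path is blocked, d-separation holds.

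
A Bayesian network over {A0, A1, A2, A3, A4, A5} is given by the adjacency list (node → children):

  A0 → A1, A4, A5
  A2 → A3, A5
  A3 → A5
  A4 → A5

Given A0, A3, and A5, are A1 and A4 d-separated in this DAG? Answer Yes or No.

Yes

We examine all 2 paths between A1 and A4:
Path 1: A1 ← A0 → A4
  A0 is a fork here and A0 is conditioned on, so the path is blocked at A0.
Path 2: A1 ← A0 → A5 ← A4
  A0 is a fork here and A0 is conditioned on, so the path is blocked at A0.
Every path is blocked, so A1 and A4 are d-separated given {A0, A3, A5}.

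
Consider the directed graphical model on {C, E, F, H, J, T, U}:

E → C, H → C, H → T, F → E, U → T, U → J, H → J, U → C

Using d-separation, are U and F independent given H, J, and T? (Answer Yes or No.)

Enumerating the 3 paths from U to F and testing each for blocking by {H, J, T}:
  1. U → J ← H → C ← E ← F — J:collider[open]; H:fork[blocks]; C:collider[blocks]; E:chain[open] ⇒ blocked
  2. U → C ← E ← F — C:collider[blocks]; E:chain[open] ⇒ blocked
  3. U → T ← H → C ← E ← F — T:collider[open]; H:fork[blocks]; C:collider[blocks]; E:chain[open] ⇒ blocked
All paths are blocked; U ⊥ F | {H, J, T} holds.

Yes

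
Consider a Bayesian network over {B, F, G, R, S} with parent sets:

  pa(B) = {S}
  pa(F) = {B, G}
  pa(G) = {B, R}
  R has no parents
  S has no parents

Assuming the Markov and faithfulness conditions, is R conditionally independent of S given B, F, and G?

We examine all 2 paths between R and S:
Path 1: R → G ← B ← S
  B is a chain here and B is conditioned on, so the path is blocked at B.
Path 2: R → G → F ← B ← S
  G is a chain here and G is conditioned on, so the path is blocked at G.
Since every path is blocked, d-separation holds.

Yes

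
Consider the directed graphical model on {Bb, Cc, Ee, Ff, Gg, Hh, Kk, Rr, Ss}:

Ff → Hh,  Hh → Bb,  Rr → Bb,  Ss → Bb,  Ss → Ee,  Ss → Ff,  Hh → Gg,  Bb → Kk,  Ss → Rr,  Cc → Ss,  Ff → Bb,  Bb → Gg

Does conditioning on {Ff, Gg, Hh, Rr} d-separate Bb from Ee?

Enumerating the 5 paths from Bb to Ee and testing each for blocking by {Ff, Gg, Hh, Rr}:
Path 1: Bb ← Ff ← Ss → Ee
  Ff is a chain here and Ff is conditioned on, so the path is blocked at Ff.
Path 2: Bb ← Ss → Ee
  Ss is a fork and Ss is not conditioned on — no node blocks this path, so it is active.
Path 3: Bb ← Rr ← Ss → Ee
  Rr is a chain here and Rr is conditioned on, so the path is blocked at Rr.
Path 4: Bb → Gg ← Hh ← Ff ← Ss → Ee
  Hh is a chain here and Hh is conditioned on, so the path is blocked at Hh.
Path 5: Bb ← Hh ← Ff ← Ss → Ee
  Hh is a chain here and Hh is conditioned on, so the path is blocked at Hh.
Because an active path exists, Bb and Ee are not d-separated.

No — Bb and Ee are not d-separated given {Ff, Gg, Hh, Rr}.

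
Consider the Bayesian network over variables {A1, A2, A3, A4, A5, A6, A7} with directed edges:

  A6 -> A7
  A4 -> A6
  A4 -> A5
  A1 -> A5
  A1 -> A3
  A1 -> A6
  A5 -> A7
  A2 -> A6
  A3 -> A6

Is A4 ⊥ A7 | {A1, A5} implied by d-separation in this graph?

No

We examine all 6 paths between A4 and A7:
Path 1: A4 → A5 → A7
  A5 is a chain here and A5 is conditioned on, so the path is blocked at A5.
Path 2: A4 → A5 ← A1 → A6 → A7
  A1 is a fork here and A1 is conditioned on, so the path is blocked at A1.
Path 3: A4 → A5 ← A1 → A3 → A6 → A7
  A1 is a fork here and A1 is conditioned on, so the path is blocked at A1.
Path 4: A4 → A6 ← A3 ← A1 → A5 → A7
  A6 is a collider here and neither A6 nor any of its descendants is conditioned on, so the collider stays closed — the path is blocked at A6.
Path 5: A4 → A6 → A7
  A6 is a chain and A6 is not conditioned on — no node blocks this path, so it is active.
Path 6: A4 → A6 ← A1 → A5 → A7
  A6 is a collider here and neither A6 nor any of its descendants is conditioned on, so the collider stays closed — the path is blocked at A6.
Since the path A4 → A6 → A7 is active, A4 and A7 are not d-separated given {A1, A5}.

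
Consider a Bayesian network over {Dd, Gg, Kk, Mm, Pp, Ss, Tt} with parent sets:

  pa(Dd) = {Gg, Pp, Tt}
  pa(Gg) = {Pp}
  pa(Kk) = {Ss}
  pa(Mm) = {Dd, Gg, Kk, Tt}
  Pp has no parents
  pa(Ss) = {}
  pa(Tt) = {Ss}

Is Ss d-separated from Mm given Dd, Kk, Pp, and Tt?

There are 5 undirected paths between Ss and Mm; checking each against the conditioning set {Dd, Kk, Pp, Tt}:
Path 1: Ss → Kk → Mm
  Kk is a chain here and Kk is conditioned on, so the path is blocked at Kk.
Path 2: Ss → Tt → Mm
  Tt is a chain here and Tt is conditioned on, so the path is blocked at Tt.
Path 3: Ss → Tt → Dd → Mm
  Tt is a chain here and Tt is conditioned on, so the path is blocked at Tt.
Path 4: Ss → Tt → Dd ← Pp → Gg → Mm
  Tt is a chain here and Tt is conditioned on, so the path is blocked at Tt.
Path 5: Ss → Tt → Dd ← Gg → Mm
  Tt is a chain here and Tt is conditioned on, so the path is blocked at Tt.
All paths are blocked; Ss ⊥ Mm | {Dd, Kk, Pp, Tt} holds.

Yes — Ss and Mm are d-separated given {Dd, Kk, Pp, Tt}.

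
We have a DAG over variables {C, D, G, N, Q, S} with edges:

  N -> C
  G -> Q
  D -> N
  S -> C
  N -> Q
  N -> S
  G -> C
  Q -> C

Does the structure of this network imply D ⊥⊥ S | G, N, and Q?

Yes

Enumerating the 4 paths from D to S and testing each for blocking by {G, N, Q}:
Path 1: D → N → S
  N is a chain here and N is conditioned on, so the path is blocked at N.
Path 2: D → N → C ← S
  N is a chain here and N is conditioned on, so the path is blocked at N.
Path 3: D → N → Q → C ← S
  N is a chain here and N is conditioned on, so the path is blocked at N.
Path 4: D → N → Q ← G → C ← S
  N is a chain here and N is conditioned on, so the path is blocked at N.
Since every path is blocked, d-separation holds.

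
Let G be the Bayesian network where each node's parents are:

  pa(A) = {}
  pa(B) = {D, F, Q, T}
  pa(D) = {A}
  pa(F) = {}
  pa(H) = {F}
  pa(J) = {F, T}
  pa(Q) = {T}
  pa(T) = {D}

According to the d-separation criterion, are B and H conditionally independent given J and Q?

No

We examine all 4 paths between B and H:
Path 1: B ← D → T → J ← F → H
  D is a fork and D is not conditioned on; T is a chain and T is not conditioned on; J is a collider and J is conditioned on, which opens it; F is a fork and F is not conditioned on — no node blocks this path, so it is active.
Path 2: B ← T → J ← F → H
  T is a fork and T is not conditioned on; J is a collider and J is conditioned on, which opens it; F is a fork and F is not conditioned on — no node blocks this path, so it is active.
Path 3: B ← Q ← T → J ← F → H
  Q is a chain here and Q is conditioned on, so the path is blocked at Q.
Path 4: B ← F → H
  F is a fork and F is not conditioned on — no node blocks this path, so it is active.
Because an active path exists, B and H are not d-separated.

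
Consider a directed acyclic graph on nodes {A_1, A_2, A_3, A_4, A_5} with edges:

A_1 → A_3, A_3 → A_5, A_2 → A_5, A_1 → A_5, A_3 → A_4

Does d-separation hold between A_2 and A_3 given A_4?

Yes

2 paths connect A_2 and A_3; each must be blocked for d-separation to hold:
  1. A_2 → A_5 ← A_1 → A_3 — A_5:collider[blocks]; A_1:fork[open] ⇒ blocked
  2. A_2 → A_5 ← A_3 — A_5:collider[blocks] ⇒ blocked
All paths are blocked; A_2 ⊥ A_3 | {A_4} holds.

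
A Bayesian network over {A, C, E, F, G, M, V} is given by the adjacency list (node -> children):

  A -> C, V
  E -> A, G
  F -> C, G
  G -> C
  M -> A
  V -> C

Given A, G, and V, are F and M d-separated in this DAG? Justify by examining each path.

Enumerating the 6 paths from F to M and testing each for blocking by {A, G, V}:
Path 1: F → G → C ← A ← M
  G is a chain here and G is conditioned on, so the path is blocked at G.
Path 2: F → G → C ← V ← A ← M
  G is a chain here and G is conditioned on, so the path is blocked at G.
Path 3: F → G ← E → A ← M
  G is a collider and G is conditioned on, which opens it; E is a fork and E is not conditioned on; A is a collider and A is conditioned on, which opens it — no node blocks this path, so it is active.
Path 4: F → C ← A ← M
  C is a collider here and neither C nor any of its descendants is conditioned on, so the collider stays closed — the path is blocked at C.
Path 5: F → C ← G ← E → A ← M
  C is a collider here and neither C nor any of its descendants is conditioned on, so the collider stays closed — the path is blocked at C.
Path 6: F → C ← V ← A ← M
  C is a collider here and neither C nor any of its descendants is conditioned on, so the collider stays closed — the path is blocked at C.
Since the path F → G ← E → A ← M is active, F and M are not d-separated given {A, G, V}.

No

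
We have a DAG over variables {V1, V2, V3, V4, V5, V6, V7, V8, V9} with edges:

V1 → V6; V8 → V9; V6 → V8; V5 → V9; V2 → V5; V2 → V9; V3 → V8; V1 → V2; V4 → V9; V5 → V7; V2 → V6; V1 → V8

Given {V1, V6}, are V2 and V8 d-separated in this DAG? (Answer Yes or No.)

There are 6 undirected paths between V2 and V8; checking each against the conditioning set {V1, V6}:
Path 1: V2 → V9 ← V8
  V9 is a collider here and neither V9 nor any of its descendants is conditioned on, so the collider stays closed — the path is blocked at V9.
Path 2: V2 ← V1 → V8
  V1 is a fork here and V1 is conditioned on, so the path is blocked at V1.
Path 3: V2 ← V1 → V6 → V8
  V1 is a fork here and V1 is conditioned on, so the path is blocked at V1.
Path 4: V2 → V6 → V8
  V6 is a chain here and V6 is conditioned on, so the path is blocked at V6.
Path 5: V2 → V6 ← V1 → V8
  V1 is a fork here and V1 is conditioned on, so the path is blocked at V1.
Path 6: V2 → V5 → V9 ← V8
  V9 is a collider here and neither V9 nor any of its descendants is conditioned on, so the collider stays closed — the path is blocked at V9.
Since every path is blocked, d-separation holds.

Yes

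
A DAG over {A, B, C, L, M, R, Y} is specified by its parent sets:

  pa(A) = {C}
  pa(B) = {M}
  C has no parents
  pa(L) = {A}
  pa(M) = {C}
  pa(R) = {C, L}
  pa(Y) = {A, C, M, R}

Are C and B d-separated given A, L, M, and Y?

We examine all 6 paths between C and B:
Path 1: C → Y ← M → B
  M is a fork here and M is conditioned on, so the path is blocked at M.
Path 2: C → A → Y ← M → B
  A is a chain here and A is conditioned on, so the path is blocked at A.
Path 3: C → A → L → R → Y ← M → B
  A is a chain here and A is conditioned on, so the path is blocked at A.
Path 4: C → M → B
  M is a chain here and M is conditioned on, so the path is blocked at M.
Path 5: C → R → Y ← M → B
  M is a fork here and M is conditioned on, so the path is blocked at M.
Path 6: C → R ← L ← A → Y ← M → B
  L is a chain here and L is conditioned on, so the path is blocked at L.
Since every path is blocked, d-separation holds.

Yes — C and B are d-separated given {A, L, M, Y}.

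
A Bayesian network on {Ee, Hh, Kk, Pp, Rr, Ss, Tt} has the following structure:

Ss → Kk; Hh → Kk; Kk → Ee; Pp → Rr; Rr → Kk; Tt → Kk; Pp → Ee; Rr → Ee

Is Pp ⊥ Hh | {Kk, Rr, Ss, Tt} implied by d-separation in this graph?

There are 4 undirected paths between Pp and Hh; checking each against the conditioning set {Kk, Rr, Ss, Tt}:
Path 1: Pp → Ee ← Kk ← Hh
  Ee is a collider here and neither Ee nor any of its descendants is conditioned on, so the collider stays closed — the path is blocked at Ee.
Path 2: Pp → Ee ← Rr → Kk ← Hh
  Ee is a collider here and neither Ee nor any of its descendants is conditioned on, so the collider stays closed — the path is blocked at Ee.
Path 3: Pp → Rr → Kk ← Hh
  Rr is a chain here and Rr is conditioned on, so the path is blocked at Rr.
Path 4: Pp → Rr → Ee ← Kk ← Hh
  Rr is a chain here and Rr is conditioned on, so the path is blocked at Rr.
All paths are blocked; Pp ⊥ Hh | {Kk, Rr, Ss, Tt} holds.

Yes — Pp and Hh are d-separated given {Kk, Rr, Ss, Tt}.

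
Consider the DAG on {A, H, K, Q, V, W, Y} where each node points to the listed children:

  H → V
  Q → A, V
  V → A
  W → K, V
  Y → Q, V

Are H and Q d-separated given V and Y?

3 paths connect H and Q; each must be blocked for d-separation to hold:
Path 1: H → V → A ← Q
  V is a chain here and V is conditioned on, so the path is blocked at V.
Path 2: H → V ← Q
  V is a collider and V is conditioned on, which opens it — no node blocks this path, so it is active.
Path 3: H → V ← Y → Q
  Y is a fork here and Y is conditioned on, so the path is blocked at Y.
At least one path is unblocked, so d-separation fails.

No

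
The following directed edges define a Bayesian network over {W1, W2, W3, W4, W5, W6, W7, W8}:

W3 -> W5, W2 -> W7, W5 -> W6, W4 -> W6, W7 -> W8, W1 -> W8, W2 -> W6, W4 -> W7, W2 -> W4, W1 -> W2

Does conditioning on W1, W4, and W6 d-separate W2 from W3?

No

There are 4 undirected paths between W2 and W3; checking each against the conditioning set {W1, W4, W6}:
Path 1: W2 → W6 ← W5 ← W3
  W6 is a collider and W6 is conditioned on, which opens it; W5 is a chain and W5 is not conditioned on — no node blocks this path, so it is active.
Path 2: W2 → W4 → W6 ← W5 ← W3
  W4 is a chain here and W4 is conditioned on, so the path is blocked at W4.
Path 3: W2 → W7 ← W4 → W6 ← W5 ← W3
  W7 is a collider here and neither W7 nor any of its descendants is conditioned on, so the collider stays closed — the path is blocked at W7.
Path 4: W2 ← W1 → W8 ← W7 ← W4 → W6 ← W5 ← W3
  W1 is a fork here and W1 is conditioned on, so the path is blocked at W1.
Because an active path exists, W2 and W3 are not d-separated.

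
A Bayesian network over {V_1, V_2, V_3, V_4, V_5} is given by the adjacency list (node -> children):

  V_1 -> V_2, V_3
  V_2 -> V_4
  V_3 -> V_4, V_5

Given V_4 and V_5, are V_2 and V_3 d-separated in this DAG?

No

We examine all 2 paths between V_2 and V_3:
Path 1: V_2 ← V_1 → V_3
  V_1 is a fork and V_1 is not conditioned on — no node blocks this path, so it is active.
Path 2: V_2 → V_4 ← V_3
  V_4 is a collider and V_4 is conditioned on, which opens it — no node blocks this path, so it is active.
At least one path is unblocked, so d-separation fails.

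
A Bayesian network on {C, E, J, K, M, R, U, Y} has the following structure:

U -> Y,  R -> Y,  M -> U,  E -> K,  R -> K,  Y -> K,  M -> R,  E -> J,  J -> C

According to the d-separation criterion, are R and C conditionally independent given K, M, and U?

3 paths connect R and C; each must be blocked for d-separation to hold:
Path 1: R → K ← E → J → C
  K is a collider and K is conditioned on, which opens it; E is a fork and E is not conditioned on; J is a chain and J is not conditioned on — no node blocks this path, so it is active.
Path 2: R ← M → U → Y → K ← E → J → C
  M is a fork here and M is conditioned on, so the path is blocked at M.
Path 3: R → Y → K ← E → J → C
  Y is a chain and Y is not conditioned on; K is a collider and K is conditioned on, which opens it; E is a fork and E is not conditioned on; J is a chain and J is not conditioned on — no node blocks this path, so it is active.
Since the path R → K ← E → J → C is active, R and C are not d-separated given {K, M, U}.

No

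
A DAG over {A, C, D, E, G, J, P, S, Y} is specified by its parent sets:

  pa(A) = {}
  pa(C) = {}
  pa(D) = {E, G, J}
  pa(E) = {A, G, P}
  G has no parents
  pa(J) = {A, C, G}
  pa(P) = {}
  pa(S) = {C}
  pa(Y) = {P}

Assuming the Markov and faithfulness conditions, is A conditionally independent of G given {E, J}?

No

We examine all 6 paths between A and G:
  1. A → J ← G — J:collider[open] ⇒ active
  2. A → J → D ← E ← G — J:chain[blocks]; D:collider[blocks]; E:chain[blocks] ⇒ blocked
  3. A → J → D ← G — J:chain[blocks]; D:collider[blocks] ⇒ blocked
  4. A → E ← G — E:collider[open] ⇒ active
  5. A → E → D ← J ← G — E:chain[blocks]; D:collider[blocks]; J:chain[blocks] ⇒ blocked
  6. A → E → D ← G — E:chain[blocks]; D:collider[blocks] ⇒ blocked
At least one path is unblocked, so d-separation fails.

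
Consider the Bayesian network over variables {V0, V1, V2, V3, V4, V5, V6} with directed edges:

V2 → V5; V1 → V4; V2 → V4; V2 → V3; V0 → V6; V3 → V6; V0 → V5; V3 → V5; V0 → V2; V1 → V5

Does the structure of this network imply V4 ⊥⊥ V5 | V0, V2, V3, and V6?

No — V4 and V5 are not d-separated given {V0, V2, V3, V6}.

6 paths connect V4 and V5; each must be blocked for d-separation to hold:
Path 1: V4 ← V1 → V5
  V1 is a fork and V1 is not conditioned on — no node blocks this path, so it is active.
Path 2: V4 ← V2 ← V0 → V5
  V2 is a chain here and V2 is conditioned on, so the path is blocked at V2.
Path 3: V4 ← V2 ← V0 → V6 ← V3 → V5
  V2 is a chain here and V2 is conditioned on, so the path is blocked at V2.
Path 4: V4 ← V2 → V5
  V2 is a fork here and V2 is conditioned on, so the path is blocked at V2.
Path 5: V4 ← V2 → V3 → V5
  V2 is a fork here and V2 is conditioned on, so the path is blocked at V2.
Path 6: V4 ← V2 → V3 → V6 ← V0 → V5
  V2 is a fork here and V2 is conditioned on, so the path is blocked at V2.
Since the path V4 ← V1 → V5 is active, V4 and V5 are not d-separated given {V0, V2, V3, V6}.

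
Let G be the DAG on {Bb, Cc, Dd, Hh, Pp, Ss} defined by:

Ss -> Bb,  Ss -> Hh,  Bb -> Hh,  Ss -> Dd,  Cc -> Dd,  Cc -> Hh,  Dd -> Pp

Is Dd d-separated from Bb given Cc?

No — Dd and Bb are not d-separated given {Cc}.

There are 4 undirected paths between Dd and Bb; checking each against the conditioning set {Cc}:
  1. Dd ← Ss → Bb — Ss:fork[open] ⇒ active
  2. Dd ← Ss → Hh ← Bb — Ss:fork[open]; Hh:collider[blocks] ⇒ blocked
  3. Dd ← Cc → Hh ← Ss → Bb — Cc:fork[blocks]; Hh:collider[blocks]; Ss:fork[open] ⇒ blocked
  4. Dd ← Cc → Hh ← Bb — Cc:fork[blocks]; Hh:collider[blocks] ⇒ blocked
At least one path is unblocked, so d-separation fails.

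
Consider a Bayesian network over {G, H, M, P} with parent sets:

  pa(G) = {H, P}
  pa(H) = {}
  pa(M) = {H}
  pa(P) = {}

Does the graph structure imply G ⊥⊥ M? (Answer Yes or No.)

The only undirected path from G to M is:
Path 1: G ← H → M
  H is a fork and H is not conditioned on — no node blocks this path, so it is active.
At least one path is unblocked, so d-separation fails.

No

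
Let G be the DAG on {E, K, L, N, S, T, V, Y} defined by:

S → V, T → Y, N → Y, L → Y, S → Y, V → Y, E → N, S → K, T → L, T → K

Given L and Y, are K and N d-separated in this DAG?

No

There are 4 undirected paths between K and N; checking each against the conditioning set {L, Y}:
Path 1: K ← S → V → Y ← N
  S is a fork and S is not conditioned on; V is a chain and V is not conditioned on; Y is a collider and Y is conditioned on, which opens it — no node blocks this path, so it is active.
Path 2: K ← S → Y ← N
  S is a fork and S is not conditioned on; Y is a collider and Y is conditioned on, which opens it — no node blocks this path, so it is active.
Path 3: K ← T → Y ← N
  T is a fork and T is not conditioned on; Y is a collider and Y is conditioned on, which opens it — no node blocks this path, so it is active.
Path 4: K ← T → L → Y ← N
  L is a chain here and L is conditioned on, so the path is blocked at L.
Because an active path exists, K and N are not d-separated.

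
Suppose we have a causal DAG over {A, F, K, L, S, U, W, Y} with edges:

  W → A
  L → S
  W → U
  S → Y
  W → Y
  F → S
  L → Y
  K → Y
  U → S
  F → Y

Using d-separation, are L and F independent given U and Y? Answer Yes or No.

No

We examine all 6 paths between L and F:
Path 1: L → S ← U ← W → Y ← F
  U is a chain here and U is conditioned on, so the path is blocked at U.
Path 2: L → S → Y ← F
  S is a chain and S is not conditioned on; Y is a collider and Y is conditioned on, which opens it — no node blocks this path, so it is active.
Path 3: L → S ← F
  S is a collider and its descendant Y is conditioned on, which opens it — no node blocks this path, so it is active.
Path 4: L → Y ← S ← F
  Y is a collider and Y is conditioned on, which opens it; S is a chain and S is not conditioned on — no node blocks this path, so it is active.
Path 5: L → Y ← W → U → S ← F
  U is a chain here and U is conditioned on, so the path is blocked at U.
Path 6: L → Y ← F
  Y is a collider and Y is conditioned on, which opens it — no node blocks this path, so it is active.
Since the path L → S → Y ← F is active, L and F are not d-separated given {U, Y}.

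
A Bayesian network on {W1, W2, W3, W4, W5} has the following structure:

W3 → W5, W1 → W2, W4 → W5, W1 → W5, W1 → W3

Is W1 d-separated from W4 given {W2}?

Enumerating the 2 paths from W1 to W4 and testing each for blocking by {W2}:
Path 1: W1 → W5 ← W4
  W5 is a collider here and neither W5 nor any of its descendants is conditioned on, so the collider stays closed — the path is blocked at W5.
Path 2: W1 → W3 → W5 ← W4
  W5 is a collider here and neither W5 nor any of its descendants is conditioned on, so the collider stays closed — the path is blocked at W5.
Since every path is blocked, d-separation holds.

Yes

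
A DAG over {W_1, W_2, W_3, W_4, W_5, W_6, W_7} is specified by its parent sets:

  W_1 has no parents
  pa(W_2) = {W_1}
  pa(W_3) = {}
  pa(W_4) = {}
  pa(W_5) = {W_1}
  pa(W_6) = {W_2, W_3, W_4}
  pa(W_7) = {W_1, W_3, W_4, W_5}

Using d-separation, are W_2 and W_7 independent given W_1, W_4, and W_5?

Yes

There are 4 undirected paths between W_2 and W_7; checking each against the conditioning set {W_1, W_4, W_5}:
Path 1: W_2 → W_6 ← W_4 → W_7
  W_6 is a collider here and neither W_6 nor any of its descendants is conditioned on, so the collider stays closed — the path is blocked at W_6.
Path 2: W_2 → W_6 ← W_3 → W_7
  W_6 is a collider here and neither W_6 nor any of its descendants is conditioned on, so the collider stays closed — the path is blocked at W_6.
Path 3: W_2 ← W_1 → W_5 → W_7
  W_1 is a fork here and W_1 is conditioned on, so the path is blocked at W_1.
Path 4: W_2 ← W_1 → W_7
  W_1 is a fork here and W_1 is conditioned on, so the path is blocked at W_1.
Every path is blocked, so W_2 and W_7 are d-separated given {W_1, W_4, W_5}.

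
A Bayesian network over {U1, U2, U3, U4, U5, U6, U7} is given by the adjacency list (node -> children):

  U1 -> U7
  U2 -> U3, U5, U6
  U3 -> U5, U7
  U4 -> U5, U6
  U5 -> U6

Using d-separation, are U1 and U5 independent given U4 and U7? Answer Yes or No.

We examine all 4 paths between U1 and U5:
  1. U1 → U7 ← U3 ← U2 → U6 ← U4 → U5 — U7:collider[open]; U3:chain[open]; U2:fork[open]; U6:collider[blocks]; U4:fork[blocks] ⇒ blocked
  2. U1 → U7 ← U3 ← U2 → U6 ← U5 — U7:collider[open]; U3:chain[open]; U2:fork[open]; U6:collider[blocks] ⇒ blocked
  3. U1 → U7 ← U3 ← U2 → U5 — U7:collider[open]; U3:chain[open]; U2:fork[open] ⇒ active
  4. U1 → U7 ← U3 → U5 — U7:collider[open]; U3:fork[open] ⇒ active
Because an active path exists, U1 and U5 are not d-separated.

No — U1 and U5 are not d-separated given {U4, U7}.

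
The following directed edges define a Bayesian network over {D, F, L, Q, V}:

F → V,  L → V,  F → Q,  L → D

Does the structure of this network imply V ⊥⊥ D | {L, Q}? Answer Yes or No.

Yes

The only undirected path from V to D is:
Path 1: V ← L → D
  L is a fork here and L is conditioned on, so the path is blocked at L.
Since every path is blocked, d-separation holds.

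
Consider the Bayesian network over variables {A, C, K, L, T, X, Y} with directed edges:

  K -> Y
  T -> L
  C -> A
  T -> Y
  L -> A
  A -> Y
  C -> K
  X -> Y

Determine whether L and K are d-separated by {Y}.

No — L and K are not d-separated given {Y}.

4 paths connect L and K; each must be blocked for d-separation to hold:
Path 1: L → A → Y ← K
  A is a chain and A is not conditioned on; Y is a collider and Y is conditioned on, which opens it — no node blocks this path, so it is active.
Path 2: L → A ← C → K
  A is a collider and its descendant Y is conditioned on, which opens it; C is a fork and C is not conditioned on — no node blocks this path, so it is active.
Path 3: L ← T → Y ← A ← C → K
  T is a fork and T is not conditioned on; Y is a collider and Y is conditioned on, which opens it; A is a chain and A is not conditioned on; C is a fork and C is not conditioned on — no node blocks this path, so it is active.
Path 4: L ← T → Y ← K
  T is a fork and T is not conditioned on; Y is a collider and Y is conditioned on, which opens it — no node blocks this path, so it is active.
At least one path is unblocked, so d-separation fails.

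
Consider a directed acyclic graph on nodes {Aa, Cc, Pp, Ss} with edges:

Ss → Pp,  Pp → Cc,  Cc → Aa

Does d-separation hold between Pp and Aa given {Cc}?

Yes — Pp and Aa are d-separated given {Cc}.

Only one path connects Pp and Aa:
Path 1: Pp → Cc → Aa
  Cc is a chain here and Cc is conditioned on, so the path is blocked at Cc.
All paths are blocked; Pp ⊥ Aa | {Cc} holds.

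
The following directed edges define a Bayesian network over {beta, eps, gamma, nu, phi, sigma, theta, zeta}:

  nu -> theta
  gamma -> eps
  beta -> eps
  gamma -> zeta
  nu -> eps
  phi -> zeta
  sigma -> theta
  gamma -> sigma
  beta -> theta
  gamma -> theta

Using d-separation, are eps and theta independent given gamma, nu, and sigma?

No — eps and theta are not d-separated given {gamma, nu, sigma}.

We examine all 4 paths between eps and theta:
Path 1: eps ← gamma → sigma → theta
  gamma is a fork here and gamma is conditioned on, so the path is blocked at gamma.
Path 2: eps ← gamma → theta
  gamma is a fork here and gamma is conditioned on, so the path is blocked at gamma.
Path 3: eps ← beta → theta
  beta is a fork and beta is not conditioned on — no node blocks this path, so it is active.
Path 4: eps ← nu → theta
  nu is a fork here and nu is conditioned on, so the path is blocked at nu.
Since the path eps ← beta → theta is active, eps and theta are not d-separated given {gamma, nu, sigma}.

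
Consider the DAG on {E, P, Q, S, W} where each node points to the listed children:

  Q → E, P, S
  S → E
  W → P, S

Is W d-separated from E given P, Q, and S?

Yes — W and E are d-separated given {P, Q, S}.

4 paths connect W and E; each must be blocked for d-separation to hold:
  1. W → P ← Q → S → E — P:collider[open]; Q:fork[blocks]; S:chain[blocks] ⇒ blocked
  2. W → P ← Q → E — P:collider[open]; Q:fork[blocks] ⇒ blocked
  3. W → S ← Q → E — S:collider[open]; Q:fork[blocks] ⇒ blocked
  4. W → S → E — S:chain[blocks] ⇒ blocked
Every path is blocked, so W and E are d-separated given {P, Q, S}.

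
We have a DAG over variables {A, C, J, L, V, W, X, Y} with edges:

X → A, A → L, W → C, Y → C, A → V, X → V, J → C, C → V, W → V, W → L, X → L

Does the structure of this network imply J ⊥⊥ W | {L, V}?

No

We examine all 6 paths between J and W:
  1. J → C ← W — C:collider[open] ⇒ active
  2. J → C → V ← X → A → L ← W — C:chain[open]; V:collider[open]; X:fork[open]; A:chain[open]; L:collider[open] ⇒ active
  3. J → C → V ← X → L ← W — C:chain[open]; V:collider[open]; X:fork[open]; L:collider[open] ⇒ active
  4. J → C → V ← A ← X → L ← W — C:chain[open]; V:collider[open]; A:chain[open]; X:fork[open]; L:collider[open] ⇒ active
  5. J → C → V ← A → L ← W — C:chain[open]; V:collider[open]; A:fork[open]; L:collider[open] ⇒ active
  6. J → C → V ← W — C:chain[open]; V:collider[open] ⇒ active
Since the path J → C ← W is active, J and W are not d-separated given {L, V}.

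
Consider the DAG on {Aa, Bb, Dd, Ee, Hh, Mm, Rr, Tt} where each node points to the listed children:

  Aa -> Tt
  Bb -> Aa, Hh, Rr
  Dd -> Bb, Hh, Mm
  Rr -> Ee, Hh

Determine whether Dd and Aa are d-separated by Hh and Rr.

3 paths connect Dd and Aa; each must be blocked for d-separation to hold:
  1. Dd → Hh ← Bb → Aa — Hh:collider[open]; Bb:fork[open] ⇒ active
  2. Dd → Hh ← Rr ← Bb → Aa — Hh:collider[open]; Rr:chain[blocks]; Bb:fork[open] ⇒ blocked
  3. Dd → Bb → Aa — Bb:chain[open] ⇒ active
Since the path Dd → Hh ← Bb → Aa is active, Dd and Aa are not d-separated given {Hh, Rr}.

No — Dd and Aa are not d-separated given {Hh, Rr}.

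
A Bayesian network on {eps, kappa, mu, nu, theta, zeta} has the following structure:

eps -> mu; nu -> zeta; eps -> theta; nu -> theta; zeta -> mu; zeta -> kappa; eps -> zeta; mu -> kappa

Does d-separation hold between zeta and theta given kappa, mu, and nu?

No — zeta and theta are not d-separated given {kappa, mu, nu}.

We examine all 4 paths between zeta and theta:
  1. zeta → mu ← eps → theta — mu:collider[open]; eps:fork[open] ⇒ active
  2. zeta ← eps → theta — eps:fork[open] ⇒ active
  3. zeta → kappa ← mu ← eps → theta — kappa:collider[open]; mu:chain[blocks]; eps:fork[open] ⇒ blocked
  4. zeta ← nu → theta — nu:fork[blocks] ⇒ blocked
At least one path is unblocked, so d-separation fails.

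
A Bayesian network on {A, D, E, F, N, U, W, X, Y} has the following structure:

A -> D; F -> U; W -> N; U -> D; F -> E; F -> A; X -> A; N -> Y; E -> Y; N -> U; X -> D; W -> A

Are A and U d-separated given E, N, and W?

There are 6 undirected paths between A and U; checking each against the conditioning set {E, N, W}:
  1. A → D ← U — D:collider[blocks] ⇒ blocked
  2. A ← F → U — F:fork[open] ⇒ active
  3. A ← F → E → Y ← N → U — F:fork[open]; E:chain[blocks]; Y:collider[blocks]; N:fork[blocks] ⇒ blocked
  4. A ← W → N → U — W:fork[blocks]; N:chain[blocks] ⇒ blocked
  5. A ← W → N → Y ← E ← F → U — W:fork[blocks]; N:chain[blocks]; Y:collider[blocks]; E:chain[blocks]; F:fork[open] ⇒ blocked
  6. A ← X → D ← U — X:fork[open]; D:collider[blocks] ⇒ blocked
Since the path A ← F → U is active, A and U are not d-separated given {E, N, W}.

No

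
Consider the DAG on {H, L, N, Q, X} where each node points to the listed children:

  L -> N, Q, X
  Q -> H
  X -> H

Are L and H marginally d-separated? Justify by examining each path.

There are 2 undirected paths between L and H; checking each against the conditioning set ∅:
  1. L → X → H — X:chain[open] ⇒ active
  2. L → Q → H — Q:chain[open] ⇒ active
Because an active path exists, L and H are not d-separated.

No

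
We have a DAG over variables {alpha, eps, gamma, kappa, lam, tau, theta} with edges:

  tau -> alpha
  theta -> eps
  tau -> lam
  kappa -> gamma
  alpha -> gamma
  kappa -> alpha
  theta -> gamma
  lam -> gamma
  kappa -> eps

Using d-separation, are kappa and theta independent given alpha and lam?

Yes

Enumerating the 4 paths from kappa to theta and testing each for blocking by {alpha, lam}:
Path 1: kappa → alpha → gamma ← theta
  alpha is a chain here and alpha is conditioned on, so the path is blocked at alpha.
Path 2: kappa → alpha ← tau → lam → gamma ← theta
  lam is a chain here and lam is conditioned on, so the path is blocked at lam.
Path 3: kappa → gamma ← theta
  gamma is a collider here and neither gamma nor any of its descendants is conditioned on, so the collider stays closed — the path is blocked at gamma.
Path 4: kappa → eps ← theta
  eps is a collider here and neither eps nor any of its descendants is conditioned on, so the collider stays closed — the path is blocked at eps.
All paths are blocked; kappa ⊥ theta | {alpha, lam} holds.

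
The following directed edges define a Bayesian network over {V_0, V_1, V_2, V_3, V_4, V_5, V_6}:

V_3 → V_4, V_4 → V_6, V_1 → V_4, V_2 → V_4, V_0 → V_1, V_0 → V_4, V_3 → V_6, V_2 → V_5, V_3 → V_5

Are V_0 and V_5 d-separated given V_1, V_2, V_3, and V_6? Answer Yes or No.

Yes — V_0 and V_5 are d-separated given {V_1, V_2, V_3, V_6}.

Enumerating the 6 paths from V_0 to V_5 and testing each for blocking by {V_1, V_2, V_3, V_6}:
Path 1: V_0 → V_4 ← V_2 → V_5
  V_2 is a fork here and V_2 is conditioned on, so the path is blocked at V_2.
Path 2: V_0 → V_4 → V_6 ← V_3 → V_5
  V_3 is a fork here and V_3 is conditioned on, so the path is blocked at V_3.
Path 3: V_0 → V_4 ← V_3 → V_5
  V_3 is a fork here and V_3 is conditioned on, so the path is blocked at V_3.
Path 4: V_0 → V_1 → V_4 ← V_2 → V_5
  V_1 is a chain here and V_1 is conditioned on, so the path is blocked at V_1.
Path 5: V_0 → V_1 → V_4 → V_6 ← V_3 → V_5
  V_1 is a chain here and V_1 is conditioned on, so the path is blocked at V_1.
Path 6: V_0 → V_1 → V_4 ← V_3 → V_5
  V_1 is a chain here and V_1 is conditioned on, so the path is blocked at V_1.
All paths are blocked; V_0 ⊥ V_5 | {V_1, V_2, V_3, V_6} holds.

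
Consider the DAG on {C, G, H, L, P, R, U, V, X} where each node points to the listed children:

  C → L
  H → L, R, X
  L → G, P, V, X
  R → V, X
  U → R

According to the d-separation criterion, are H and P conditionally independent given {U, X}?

We examine all 5 paths between H and P:
Path 1: H → L → P
  L is a chain and L is not conditioned on — no node blocks this path, so it is active.
Path 2: H → X ← L → P
  X is a collider and X is conditioned on, which opens it; L is a fork and L is not conditioned on — no node blocks this path, so it is active.
Path 3: H → X ← R → V ← L → P
  V is a collider here and neither V nor any of its descendants is conditioned on, so the collider stays closed — the path is blocked at V.
Path 4: H → R → V ← L → P
  V is a collider here and neither V nor any of its descendants is conditioned on, so the collider stays closed — the path is blocked at V.
Path 5: H → R → X ← L → P
  R is a chain and R is not conditioned on; X is a collider and X is conditioned on, which opens it; L is a fork and L is not conditioned on — no node blocks this path, so it is active.
Because an active path exists, H and P are not d-separated.

No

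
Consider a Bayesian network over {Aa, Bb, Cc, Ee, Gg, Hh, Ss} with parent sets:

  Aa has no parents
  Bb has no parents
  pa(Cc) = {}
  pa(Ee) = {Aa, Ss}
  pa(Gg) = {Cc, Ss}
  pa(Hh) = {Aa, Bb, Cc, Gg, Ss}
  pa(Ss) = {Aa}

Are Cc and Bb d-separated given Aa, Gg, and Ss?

Yes

Enumerating the 5 paths from Cc to Bb and testing each for blocking by {Aa, Gg, Ss}:
  1. Cc → Gg ← Ss → Ee ← Aa → Hh ← Bb — Gg:collider[open]; Ss:fork[blocks]; Ee:collider[blocks]; Aa:fork[blocks]; Hh:collider[blocks] ⇒ blocked
  2. Cc → Gg ← Ss → Hh ← Bb — Gg:collider[open]; Ss:fork[blocks]; Hh:collider[blocks] ⇒ blocked
  3. Cc → Gg ← Ss ← Aa → Hh ← Bb — Gg:collider[open]; Ss:chain[blocks]; Aa:fork[blocks]; Hh:collider[blocks] ⇒ blocked
  4. Cc → Gg → Hh ← Bb — Gg:chain[blocks]; Hh:collider[blocks] ⇒ blocked
  5. Cc → Hh ← Bb — Hh:collider[blocks] ⇒ blocked
Every path is blocked, so Cc and Bb are d-separated given {Aa, Gg, Ss}.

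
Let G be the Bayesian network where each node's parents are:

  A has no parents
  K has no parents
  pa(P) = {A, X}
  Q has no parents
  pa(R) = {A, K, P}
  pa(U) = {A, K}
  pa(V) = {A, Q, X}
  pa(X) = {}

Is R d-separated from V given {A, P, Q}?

We examine all 6 paths between R and V:
  1. R ← K → U ← A → V — K:fork[open]; U:collider[blocks]; A:fork[blocks] ⇒ blocked
  2. R ← K → U ← A → P ← X → V — K:fork[open]; U:collider[blocks]; A:fork[blocks]; P:collider[open]; X:fork[open] ⇒ blocked
  3. R ← A → V — A:fork[blocks] ⇒ blocked
  4. R ← A → P ← X → V — A:fork[blocks]; P:collider[open]; X:fork[open] ⇒ blocked
  5. R ← P ← X → V — P:chain[blocks]; X:fork[open] ⇒ blocked
  6. R ← P ← A → V — P:chain[blocks]; A:fork[blocks] ⇒ blocked
Every path is blocked, so R and V are d-separated given {A, P, Q}.

Yes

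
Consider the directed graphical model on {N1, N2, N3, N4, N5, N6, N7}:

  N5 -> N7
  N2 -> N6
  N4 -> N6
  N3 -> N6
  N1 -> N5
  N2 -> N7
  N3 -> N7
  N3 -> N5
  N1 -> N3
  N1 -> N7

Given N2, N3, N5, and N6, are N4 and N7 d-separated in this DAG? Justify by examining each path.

Yes

6 paths connect N4 and N7; each must be blocked for d-separation to hold:
  1. N4 → N6 ← N2 → N7 — N6:collider[open]; N2:fork[blocks] ⇒ blocked
  2. N4 → N6 ← N3 → N7 — N6:collider[open]; N3:fork[blocks] ⇒ blocked
  3. N4 → N6 ← N3 → N5 → N7 — N6:collider[open]; N3:fork[blocks]; N5:chain[blocks] ⇒ blocked
  4. N4 → N6 ← N3 → N5 ← N1 → N7 — N6:collider[open]; N3:fork[blocks]; N5:collider[open]; N1:fork[open] ⇒ blocked
  5. N4 → N6 ← N3 ← N1 → N7 — N6:collider[open]; N3:chain[blocks]; N1:fork[open] ⇒ blocked
  6. N4 → N6 ← N3 ← N1 → N5 → N7 — N6:collider[open]; N3:chain[blocks]; N1:fork[open]; N5:chain[blocks] ⇒ blocked
All paths are blocked; N4 ⊥ N7 | {N2, N3, N5, N6} holds.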